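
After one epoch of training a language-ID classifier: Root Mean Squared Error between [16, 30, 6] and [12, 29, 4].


MSE = 21/3 = 7
RMSE = √(21/3) = 2.6458

2.6458


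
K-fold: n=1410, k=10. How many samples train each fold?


Fold size = 1410/10 = 141
Training per fold = 1410 - 141 = 1269

1269


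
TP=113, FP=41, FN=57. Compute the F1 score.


Precision = 113/154 = 0.7338
Recall = 113/170 = 0.6647
F1 = 2·P·R/(P+R) = 2·TP/(2·TP+FP+FN) = 226/(226+41+57) = 226/324 = 0.6975

0.6975


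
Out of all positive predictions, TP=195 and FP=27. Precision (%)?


Precision = TP/(TP+FP)
= 195/(195+27)
= 195/222 = 87.84%

87.84%


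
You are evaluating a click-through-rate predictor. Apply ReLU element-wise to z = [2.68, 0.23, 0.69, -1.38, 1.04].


ReLU(2.68) = max(0, 2.68) = 2.68
ReLU(0.23) = max(0, 0.23) = 0.23
ReLU(0.69) = max(0, 0.69) = 0.69
ReLU(-1.38) = max(0, -1.38) = 0.0
ReLU(1.04) = max(0, 1.04) = 1.04
result = [2.68, 0.23, 0.69, 0.0, 1.04]

[2.68, 0.23, 0.69, 0.0, 1.04]


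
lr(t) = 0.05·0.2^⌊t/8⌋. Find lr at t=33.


n_drops = ⌊33/8⌋ = 4
lr = 0.05·0.2^4 = 0.05·0.0016 = 0.00008

0.00008


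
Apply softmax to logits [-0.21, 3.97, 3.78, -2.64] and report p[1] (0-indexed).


Exponentials: e^-0.21=0.8106, e^3.97=52.9845, e^3.78=43.816, e^-2.64=0.0714
Sum = 97.6825
Softmax = [0.0083, 0.5424, 0.4486, 0.0007]
p[1] = 52.9845/97.6825 = 0.5424

0.5424


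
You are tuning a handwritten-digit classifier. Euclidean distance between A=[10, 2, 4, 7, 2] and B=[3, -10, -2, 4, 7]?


d = √((10-3)² + (2+ 10)² + (4+ 2)² + (7-4)² + (2-7)²)
  = √(49 + 144 + 36 + 9 + 25)
  = √263 = 16.2173

16.2173


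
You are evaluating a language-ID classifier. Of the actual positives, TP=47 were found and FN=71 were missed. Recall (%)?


Recall = TP/(TP+FN)
= 47/(47+71)
= 47/118 = 39.83%

39.83%


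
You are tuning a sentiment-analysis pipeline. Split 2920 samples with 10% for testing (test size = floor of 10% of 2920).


Test = ⌊2920·10/100⌋ = 292
Train = 2920 - 292 = 2628

Train: 2628, Test: 292


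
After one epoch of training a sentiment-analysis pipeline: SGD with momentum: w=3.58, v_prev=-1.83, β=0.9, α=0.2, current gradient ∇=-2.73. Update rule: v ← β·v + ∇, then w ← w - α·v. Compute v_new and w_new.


v_new = 0.9·-1.83 - 2.73 = -1.647 - 2.73 = -4.377
w_new = 3.58 - 0.2·-4.377 = 3.58 + 0.8754 = 4.4554

v_new=-4.377, w_new=4.4554


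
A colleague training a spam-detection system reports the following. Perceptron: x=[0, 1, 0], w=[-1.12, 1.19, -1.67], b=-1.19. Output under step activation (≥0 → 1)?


z = (0)·(-1.12) + (1)·(1.19) + (0)·(-1.67) - 1.19
  = 0.0
step(z) = 1 (z≥0)

1


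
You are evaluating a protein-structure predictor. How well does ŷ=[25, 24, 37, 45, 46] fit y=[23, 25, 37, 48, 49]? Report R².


ȳ = 36.4
SS_res = Σ(y-ŷ)² = 23
SS_tot = Σ(y-ȳ)² = 603.2
R² = 1 - SS_res/SS_tot = 1 - 0.0381 = 0.9619

0.9619


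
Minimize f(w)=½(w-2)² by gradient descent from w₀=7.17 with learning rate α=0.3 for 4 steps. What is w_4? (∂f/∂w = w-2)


step 1: grad = 7.17-2 = 5.17; w = 7.17 - 0.3·(5.17) = 5.619
step 2: grad = 5.619-2 = 3.619; w = 5.619 - 0.3·(3.619) = 4.5333
step 3: grad = 4.5333-2 = 2.5333; w = 4.5333 - 0.3·(2.5333) = 3.77331
step 4: grad = 3.77331-2 = 1.77331; w = 3.77331 - 0.3·(1.77331) = 3.241317

3.241317


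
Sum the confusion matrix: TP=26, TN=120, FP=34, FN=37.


Total = TP + TN + FP + FN
= 26 + 120 + 34 + 37
= 217
(Predicted positive: 60, predicted negative: 157)

217


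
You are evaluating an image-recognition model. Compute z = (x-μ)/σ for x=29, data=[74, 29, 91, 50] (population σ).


μ = 61, σ = 23.5266
z = (29 - 61)/23.5266 = -1.3602

-1.3602


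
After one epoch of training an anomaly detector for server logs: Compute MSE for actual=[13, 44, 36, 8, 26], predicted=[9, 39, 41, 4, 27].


Squared errors: (13-9)²=16, (44-39)²=25, (36-41)²=25, (8-4)²=16, (26-27)²=1
Sum = 83
MSE = 83/5 = 83/5

83/5


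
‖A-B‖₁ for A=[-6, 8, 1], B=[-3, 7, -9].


d = |-6+ 3| + |8-7| + |1+ 9|
  = 3 + 1 + 10
  = 14

14


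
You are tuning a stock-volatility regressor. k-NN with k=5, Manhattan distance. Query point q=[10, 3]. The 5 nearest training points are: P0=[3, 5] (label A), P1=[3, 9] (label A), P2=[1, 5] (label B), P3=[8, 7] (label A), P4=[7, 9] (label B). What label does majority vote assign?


d(q,P0) = 9  (label A)
d(q,P1) = 13  (label A)
d(q,P2) = 11  (label B)
d(q,P3) = 6  (label A)
d(q,P4) = 9  (label B)
Votes: A=3, B=2
Majority → A

A


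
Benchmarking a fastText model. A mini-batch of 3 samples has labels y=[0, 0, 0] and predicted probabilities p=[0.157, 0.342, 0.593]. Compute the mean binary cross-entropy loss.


L[0] = -ln(1-0.157) = -ln(0.843) = 0.1708
L[1] = -ln(1-0.342) = -ln(0.658) = 0.4186
L[2] = -ln(1-0.593) = -ln(0.407) = 0.8989
mean = (0.1708 + 0.4186 + 0.8989)/3 = 0.4961

0.4961


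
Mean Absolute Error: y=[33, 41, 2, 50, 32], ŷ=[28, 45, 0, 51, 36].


Absolute errors: |33-28|=5, |41-45|=4, |2-0|=2, |50-51|=1, |32-36|=4
Sum = 16
MAE = 16/5 = 16/5

16/5


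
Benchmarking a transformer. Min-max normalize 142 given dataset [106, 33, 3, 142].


min=3, max=142
(142-3)/(142-3) = 139/139 = 1.0

1.0


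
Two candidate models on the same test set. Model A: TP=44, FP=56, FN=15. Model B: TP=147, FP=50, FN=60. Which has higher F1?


Model A: P=44/100=0.44, R=44/59=0.7458, F1=2PR/(P+R)=2TP/(2TP+FP+FN)=88/159=0.5535
Model B: P=147/197=0.7462, R=147/207=0.7101, F1=2PR/(P+R)=2TP/(2TP+FP+FN)=294/404=0.7277
0.5535 < 0.7277 → Model B

Model B


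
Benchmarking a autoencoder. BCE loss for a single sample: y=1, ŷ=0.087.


BCE = -[y·ln(p) + (1-y)·ln(1-p)]
= -1·ln(0.087) - 0
= -ln(0.087) = 2.4418

2.4418


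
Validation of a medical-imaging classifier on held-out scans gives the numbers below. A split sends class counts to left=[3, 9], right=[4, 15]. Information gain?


Parent = [7, 24], H_parent = 0.7706
H_left = 0.8113 (n=12), H_right = 0.7425 (n=19)
H_children = (12/31)·0.8113 + (19/31)·0.7425 = 0.7691
IG = 0.7706 - 0.7691 = 0.0015

0.0015


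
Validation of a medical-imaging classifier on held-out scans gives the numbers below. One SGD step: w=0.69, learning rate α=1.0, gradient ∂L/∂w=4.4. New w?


w_new = w - α·∇
= 0.69 - 1.0·4.4
= 0.69 - 4.4
= -3.71

-3.71


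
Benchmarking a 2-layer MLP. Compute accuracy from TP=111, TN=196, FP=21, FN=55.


Accuracy = (TP+TN)/(TP+TN+FP+FN)
= (111+196)/(383)
= 307/383 = 80.16%

80.16%


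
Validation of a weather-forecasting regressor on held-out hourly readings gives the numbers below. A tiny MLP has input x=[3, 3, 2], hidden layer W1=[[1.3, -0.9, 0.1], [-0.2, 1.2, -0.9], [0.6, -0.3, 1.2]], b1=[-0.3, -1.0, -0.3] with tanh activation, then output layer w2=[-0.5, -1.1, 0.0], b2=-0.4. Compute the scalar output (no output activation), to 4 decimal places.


z1[0] = (1.3)·(3) + (-0.9)·(3) + (0.1)·(2) - 0.3 = 1.1
z1[1] = (-0.2)·(3) + (1.2)·(3) + (-0.9)·(2) - 1.0 = 0.2
z1[2] = (0.6)·(3) + (-0.3)·(3) + (1.2)·(2) - 0.3 = 3.0
h = tanh(z1) = [0.8005, 0.1974, 0.9951]
output = (-0.5)·(0.8005) + (-1.1)·(0.1974) + (0.0)·(0.9951) - 0.4 = -1.0174

-1.0174


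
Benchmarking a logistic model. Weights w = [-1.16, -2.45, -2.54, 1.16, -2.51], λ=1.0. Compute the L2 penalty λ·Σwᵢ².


‖w‖₂² = (-1.16)² + (-2.45)² + (-2.54)² + (1.16)² + (-2.51)²
     = 1.3456 + 6.0025 + 6.4516 + 1.3456 + 6.3001
     = 21.4454
λ·‖w‖₂² = 1.0·21.4454 = 21.4454

21.4454


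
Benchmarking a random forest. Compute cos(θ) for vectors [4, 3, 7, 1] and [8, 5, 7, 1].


A·B = 4·8 + 3·5 + 7·7 + 1·1 = 97
‖A‖ = √75 = 8.6603, ‖B‖ = √139 = 11.7898
cos = 97/(√75·√139) = 97/√10425 = 0.95

0.95


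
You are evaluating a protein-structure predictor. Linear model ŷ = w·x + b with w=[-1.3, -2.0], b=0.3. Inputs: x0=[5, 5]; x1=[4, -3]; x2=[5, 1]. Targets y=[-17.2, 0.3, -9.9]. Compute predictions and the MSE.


ŷ0 = (-1.3)·(5) + (-2.0)·(5) + 0.3 = -16.2
ŷ1 = (-1.3)·(4) + (-2.0)·(-3) + 0.3 = 1.1
ŷ2 = (-1.3)·(5) + (-2.0)·(1) + 0.3 = -8.2
errors² = [1.0, 0.64, 2.89]
MSE = 4.5300/3 = 1.51

1.51


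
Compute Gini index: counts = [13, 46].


Probabilities: [13/59, 46/59] ≈ [0.2203, 0.7797]
Σpᵢ² = (169 + 2116)/59² = 2285/3481
Gini = 1 - Σpᵢ² = 1 - 2285/3481 = 0.3436

0.3436


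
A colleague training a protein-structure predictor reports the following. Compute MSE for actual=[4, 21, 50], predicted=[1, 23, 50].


Squared errors: (4-1)²=9, (21-23)²=4, (50-50)²=0
Sum = 13
MSE = 13/3 = 13/3

13/3


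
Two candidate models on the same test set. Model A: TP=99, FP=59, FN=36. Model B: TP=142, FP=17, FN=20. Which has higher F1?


Model A: P=99/158=0.6266, R=99/135=0.7333, F1=2PR/(P+R)=2TP/(2TP+FP+FN)=198/293=0.6758
Model B: P=142/159=0.8931, R=142/162=0.8765, F1=2PR/(P+R)=2TP/(2TP+FP+FN)=284/321=0.8847
0.6758 < 0.8847 → Model B

Model B


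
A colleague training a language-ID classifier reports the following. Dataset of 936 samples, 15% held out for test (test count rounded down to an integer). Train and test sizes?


Test = ⌊936·15/100⌋ = 140
Train = 936 - 140 = 796

Train: 796, Test: 140


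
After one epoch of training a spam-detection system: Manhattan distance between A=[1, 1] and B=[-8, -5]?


d = |1+ 8| + |1+ 5|
  = 9 + 6
  = 15

15


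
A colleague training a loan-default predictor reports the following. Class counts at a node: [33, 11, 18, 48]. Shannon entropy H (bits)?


Probabilities: [33/110, 11/110, 18/110, 48/110] ≈ [0.3, 0.1, 0.1636, 0.4364]
H = -((33/110)·log₂(33/110) + (11/110)·log₂(11/110) + (18/110)·log₂(18/110) + (48/110)·log₂(48/110))
  = 1.8027 bits

1.8027 bits


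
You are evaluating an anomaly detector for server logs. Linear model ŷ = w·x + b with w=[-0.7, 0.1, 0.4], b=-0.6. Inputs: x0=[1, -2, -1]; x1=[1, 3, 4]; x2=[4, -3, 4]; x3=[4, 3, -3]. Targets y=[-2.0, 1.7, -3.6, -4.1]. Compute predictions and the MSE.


ŷ0 = (-0.7)·(1) + (0.1)·(-2) + (0.4)·(-1) - 0.6 = -1.9
ŷ1 = (-0.7)·(1) + (0.1)·(3) + (0.4)·(4) - 0.6 = 0.6
ŷ2 = (-0.7)·(4) + (0.1)·(-3) + (0.4)·(4) - 0.6 = -2.1
ŷ3 = (-0.7)·(4) + (0.1)·(3) + (0.4)·(-3) - 0.6 = -4.3
errors² = [0.01, 1.21, 2.25, 0.04]
MSE = 3.5100/4 = 0.8775

0.8775


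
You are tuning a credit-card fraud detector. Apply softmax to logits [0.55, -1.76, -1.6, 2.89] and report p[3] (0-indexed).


Exponentials: e^0.55=1.7333, e^-1.76=0.172, e^-1.6=0.2019, e^2.89=17.9933
Sum = 20.1005
Softmax = [0.0862, 0.0086, 0.01, 0.8952]
p[3] = 17.9933/20.1005 = 0.8952

0.8952


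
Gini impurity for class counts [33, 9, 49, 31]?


Probabilities: [33/122, 9/122, 49/122, 31/122] ≈ [0.2705, 0.0738, 0.4016, 0.2541]
Σpᵢ² = (1089 + 81 + 2401 + 961)/122² = 4532/14884
Gini = 1 - Σpᵢ² = 1 - 4532/14884 = 0.6955

0.6955


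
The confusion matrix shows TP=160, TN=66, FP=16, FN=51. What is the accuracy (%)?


Accuracy = (TP+TN)/(TP+TN+FP+FN)
= (160+66)/(293)
= 226/293 = 77.13%

77.13%


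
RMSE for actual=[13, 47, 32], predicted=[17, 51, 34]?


MSE = 36/3 = 12
RMSE = √(36/3) = 3.4641

3.4641


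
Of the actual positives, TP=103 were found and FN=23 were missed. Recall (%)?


Recall = TP/(TP+FN)
= 103/(103+23)
= 103/126 = 81.75%

81.75%


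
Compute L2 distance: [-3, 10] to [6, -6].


d = √((-3-6)² + (10+ 6)²)
  = √(81 + 256)
  = √337 = 18.3576

18.3576


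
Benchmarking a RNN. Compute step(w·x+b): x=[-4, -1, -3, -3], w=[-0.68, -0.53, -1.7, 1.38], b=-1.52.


z = (-4)·(-0.68) + (-1)·(-0.53) + (-3)·(-1.7) + (-3)·(1.38) - 1.52
  = 2.69
step(z) = 1 (z≥0)

1


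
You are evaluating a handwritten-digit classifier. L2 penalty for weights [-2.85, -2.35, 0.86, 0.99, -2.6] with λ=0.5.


‖w‖₂² = (-2.85)² + (-2.35)² + (0.86)² + (0.99)² + (-2.6)²
     = 8.1225 + 5.5225 + 0.7396 + 0.9801 + 6.76
     = 22.1247
λ·‖w‖₂² = 0.5·22.1247 = 11.06235

11.06235


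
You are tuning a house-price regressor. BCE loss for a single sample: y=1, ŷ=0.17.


BCE = -[y·ln(p) + (1-y)·ln(1-p)]
= -1·ln(0.17) - 0
= -ln(0.17) = 1.772

1.772


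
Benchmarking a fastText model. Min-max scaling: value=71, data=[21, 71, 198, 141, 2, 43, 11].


min=2, max=198
(71-2)/(198-2) = 69/196 = 0.352

0.352


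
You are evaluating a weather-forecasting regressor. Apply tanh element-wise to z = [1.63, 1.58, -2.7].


tanh(1.63) = 0.9261
tanh(1.58) = 0.9186
tanh(-2.7) = -0.991
result = [0.9261, 0.9186, -0.991]

[0.9261, 0.9186, -0.991]


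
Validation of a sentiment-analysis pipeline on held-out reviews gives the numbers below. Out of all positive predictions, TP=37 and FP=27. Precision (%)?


Precision = TP/(TP+FP)
= 37/(37+27)
= 37/64 = 57.81%

57.81%


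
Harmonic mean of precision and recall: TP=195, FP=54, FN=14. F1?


Precision = 195/249 = 0.7831
Recall = 195/209 = 0.933
F1 = 2·P·R/(P+R) = 2·TP/(2·TP+FP+FN) = 390/(390+54+14) = 390/458 = 0.8515

0.8515


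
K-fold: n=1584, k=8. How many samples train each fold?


Fold size = 1584/8 = 198
Training per fold = 1584 - 198 = 1386

1386


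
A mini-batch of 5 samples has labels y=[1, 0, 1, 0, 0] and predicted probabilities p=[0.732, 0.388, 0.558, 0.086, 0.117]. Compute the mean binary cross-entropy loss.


L[0] = -ln(0.732) = 0.312
L[1] = -ln(1-0.388) = -ln(0.612) = 0.491
L[2] = -ln(0.558) = 0.5834
L[3] = -ln(1-0.086) = -ln(0.914) = 0.0899
L[4] = -ln(1-0.117) = -ln(0.883) = 0.1244
mean = (0.312 + 0.491 + 0.5834 + 0.0899 + 0.1244)/5 = 0.3201

0.3201


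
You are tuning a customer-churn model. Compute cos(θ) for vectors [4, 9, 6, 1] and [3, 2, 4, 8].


A·B = 4·3 + 9·2 + 6·4 + 1·8 = 62
‖A‖ = √134 = 11.5758, ‖B‖ = √93 = 9.6437
cos = 62/(√134·√93) = 62/√12462 = 0.5554

0.5554


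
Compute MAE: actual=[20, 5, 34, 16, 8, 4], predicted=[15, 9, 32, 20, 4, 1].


Absolute errors: |20-15|=5, |5-9|=4, |34-32|=2, |16-20|=4, |8-4|=4, |4-1|=3
Sum = 22
MAE = 22/6 = 11/3

11/3


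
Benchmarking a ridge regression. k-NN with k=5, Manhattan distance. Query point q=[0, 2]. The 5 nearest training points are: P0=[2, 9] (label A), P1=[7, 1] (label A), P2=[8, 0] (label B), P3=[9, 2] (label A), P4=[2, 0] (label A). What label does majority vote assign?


d(q,P0) = 9  (label A)
d(q,P1) = 8  (label A)
d(q,P2) = 10  (label B)
d(q,P3) = 9  (label A)
d(q,P4) = 4  (label A)
Votes: A=4, B=1
Majority → A

A


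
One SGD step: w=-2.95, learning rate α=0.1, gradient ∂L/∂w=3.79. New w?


w_new = w - α·∇
= -2.95 - 0.1·3.79
= -2.95 - 0.379
= -3.329

-3.329


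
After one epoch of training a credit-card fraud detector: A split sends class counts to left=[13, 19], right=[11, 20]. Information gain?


Parent = [24, 39], H_parent = 0.9587
H_left = 0.9745 (n=32), H_right = 0.9383 (n=31)
H_children = (32/63)·0.9745 + (31/63)·0.9383 = 0.9567
IG = 0.9587 - 0.9567 = 0.002

0.002


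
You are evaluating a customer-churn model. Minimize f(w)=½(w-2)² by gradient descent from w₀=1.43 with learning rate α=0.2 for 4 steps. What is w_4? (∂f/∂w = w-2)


step 1: grad = 1.43-2 = -0.57; w = 1.43 - 0.2·(-0.57) = 1.544
step 2: grad = 1.544-2 = -0.456; w = 1.544 - 0.2·(-0.456) = 1.6352
step 3: grad = 1.6352-2 = -0.3648; w = 1.6352 - 0.2·(-0.3648) = 1.70816
step 4: grad = 1.70816-2 = -0.29184; w = 1.70816 - 0.2·(-0.29184) = 1.766528

1.766528


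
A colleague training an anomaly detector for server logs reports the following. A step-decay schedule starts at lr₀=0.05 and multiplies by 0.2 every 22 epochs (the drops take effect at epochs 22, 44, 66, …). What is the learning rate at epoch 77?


n_drops = ⌊77/22⌋ = 3
lr = 0.05·0.2^3 = 0.05·0.008 = 0.0004

0.0004


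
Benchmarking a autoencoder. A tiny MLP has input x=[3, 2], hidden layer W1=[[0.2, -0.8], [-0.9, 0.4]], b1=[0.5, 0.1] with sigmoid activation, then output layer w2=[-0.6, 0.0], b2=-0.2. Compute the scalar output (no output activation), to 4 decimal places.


z1[0] = (0.2)·(3) + (-0.8)·(2) + 0.5 = -0.5
z1[1] = (-0.9)·(3) + (0.4)·(2) + 0.1 = -1.8
h = sigmoid(z1) = [0.3775, 0.1419]
output = (-0.6)·(0.3775) + (0.0)·(0.1419) - 0.2 = -0.4265

-0.4265


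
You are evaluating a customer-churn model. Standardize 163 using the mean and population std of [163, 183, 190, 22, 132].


μ = 138, σ = 61.3938
z = (163 - 138)/61.3938 = 0.4072

0.4072


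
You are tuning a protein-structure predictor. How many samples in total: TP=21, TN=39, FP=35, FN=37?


Total = TP + TN + FP + FN
= 21 + 39 + 35 + 37
= 132
(Predicted positive: 56, predicted negative: 76)

132


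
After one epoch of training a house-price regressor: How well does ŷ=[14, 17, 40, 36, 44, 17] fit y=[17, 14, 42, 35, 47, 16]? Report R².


ȳ = 28.5
SS_res = Σ(y-ŷ)² = 33
SS_tot = Σ(y-ȳ)² = 1065.5
R² = 1 - SS_res/SS_tot = 1 - 0.031 = 0.969

0.969


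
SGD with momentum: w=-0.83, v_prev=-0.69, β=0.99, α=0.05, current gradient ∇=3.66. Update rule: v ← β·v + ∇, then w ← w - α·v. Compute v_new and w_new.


v_new = 0.99·-0.69 + 3.66 = -0.6831 + 3.66 = 2.9769
w_new = -0.83 - 0.05·2.9769 = -0.83 - 0.148845 = -0.978845

v_new=2.9769, w_new=-0.978845


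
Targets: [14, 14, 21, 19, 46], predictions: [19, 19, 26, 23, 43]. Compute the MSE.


Squared errors: (14-19)²=25, (14-19)²=25, (21-26)²=25, (19-23)²=16, (46-43)²=9
Sum = 100
MSE = 100/5 = 20

20


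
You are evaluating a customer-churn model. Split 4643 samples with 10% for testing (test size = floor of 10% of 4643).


Test = ⌊4643·10/100⌋ = 464
Train = 4643 - 464 = 4179

Train: 4179, Test: 464


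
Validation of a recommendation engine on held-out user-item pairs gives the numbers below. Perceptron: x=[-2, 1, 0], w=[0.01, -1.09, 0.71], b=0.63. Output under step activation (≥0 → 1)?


z = (-2)·(0.01) + (1)·(-1.09) + (0)·(0.71) + 0.63
  = -0.48
step(z) = 0 (z<0)

0


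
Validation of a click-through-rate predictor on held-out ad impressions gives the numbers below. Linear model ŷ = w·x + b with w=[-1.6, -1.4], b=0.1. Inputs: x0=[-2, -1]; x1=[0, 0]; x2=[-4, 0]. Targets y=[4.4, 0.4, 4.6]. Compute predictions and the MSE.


ŷ0 = (-1.6)·(-2) + (-1.4)·(-1) + 0.1 = 4.7
ŷ1 = (-1.6)·(0) + (-1.4)·(0) + 0.1 = 0.1
ŷ2 = (-1.6)·(-4) + (-1.4)·(0) + 0.1 = 6.5
errors² = [0.09, 0.09, 3.61]
MSE = 3.7900/3 = 1.2633

1.2633


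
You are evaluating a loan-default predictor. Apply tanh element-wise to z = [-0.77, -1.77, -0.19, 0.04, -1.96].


tanh(-0.77) = -0.6469
tanh(-1.77) = -0.9436
tanh(-0.19) = -0.1877
tanh(0.04) = 0.04
tanh(-1.96) = -0.9611
result = [-0.6469, -0.9436, -0.1877, 0.04, -0.9611]

[-0.6469, -0.9436, -0.1877, 0.04, -0.9611]


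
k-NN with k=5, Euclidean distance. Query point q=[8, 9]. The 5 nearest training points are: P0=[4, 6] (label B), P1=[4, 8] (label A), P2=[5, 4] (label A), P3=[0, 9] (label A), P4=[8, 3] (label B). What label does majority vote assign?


d(q,P0) = 5.0  (label B)
d(q,P1) = 4.1231  (label A)
d(q,P2) = 5.831  (label A)
d(q,P3) = 8.0  (label A)
d(q,P4) = 6.0  (label B)
Votes: A=3, B=2
Majority → A

A


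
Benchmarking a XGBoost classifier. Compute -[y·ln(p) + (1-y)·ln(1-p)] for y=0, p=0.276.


BCE = -[y·ln(p) + (1-y)·ln(1-p)]
= -0 - 1·ln(1-0.276)
= -ln(0.724) = 0.323

0.323


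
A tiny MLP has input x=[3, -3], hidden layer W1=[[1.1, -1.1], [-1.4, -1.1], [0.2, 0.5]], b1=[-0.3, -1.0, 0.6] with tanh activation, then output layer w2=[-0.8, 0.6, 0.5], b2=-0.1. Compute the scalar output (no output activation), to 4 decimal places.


z1[0] = (1.1)·(3) + (-1.1)·(-3) - 0.3 = 6.3
z1[1] = (-1.4)·(3) + (-1.1)·(-3) - 1.0 = -1.9
z1[2] = (0.2)·(3) + (0.5)·(-3) + 0.6 = -0.3
h = tanh(z1) = [1.0, -0.9562, -0.2913]
output = (-0.8)·(1.0) + (0.6)·(-0.9562) + (0.5)·(-0.2913) - 0.1 = -1.6194

-1.6194


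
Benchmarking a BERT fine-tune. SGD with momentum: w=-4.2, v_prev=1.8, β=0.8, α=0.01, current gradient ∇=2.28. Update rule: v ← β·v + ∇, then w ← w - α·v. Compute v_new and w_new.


v_new = 0.8·1.8 + 2.28 = 1.44 + 2.28 = 3.72
w_new = -4.2 - 0.01·3.72 = -4.2 - 0.0372 = -4.2372

v_new=3.72, w_new=-4.2372


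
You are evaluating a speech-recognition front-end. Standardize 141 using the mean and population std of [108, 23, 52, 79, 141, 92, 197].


μ = 98.8571, σ = 53.2955
z = (141 - 98.8571)/53.2955 = 0.7907

0.7907


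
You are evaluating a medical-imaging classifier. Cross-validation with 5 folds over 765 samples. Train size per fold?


Fold size = 765/5 = 153
Training per fold = 765 - 153 = 612

612


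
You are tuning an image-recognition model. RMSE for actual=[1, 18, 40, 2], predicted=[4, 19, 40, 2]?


MSE = 10/4 = 2.5
RMSE = √(10/4) = 1.5811

1.5811


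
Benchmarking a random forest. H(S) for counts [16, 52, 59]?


Probabilities: [16/127, 52/127, 59/127] ≈ [0.126, 0.4094, 0.4646]
H = -((16/127)·log₂(16/127) + (52/127)·log₂(52/127) + (59/127)·log₂(59/127))
  = 1.4178 bits

1.4178 bits


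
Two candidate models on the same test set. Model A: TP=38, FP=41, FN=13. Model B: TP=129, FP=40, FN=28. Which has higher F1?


Model A: P=38/79=0.481, R=38/51=0.7451, F1=2PR/(P+R)=2TP/(2TP+FP+FN)=76/130=0.5846
Model B: P=129/169=0.7633, R=129/157=0.8217, F1=2PR/(P+R)=2TP/(2TP+FP+FN)=258/326=0.7914
0.5846 < 0.7914 → Model B

Model B


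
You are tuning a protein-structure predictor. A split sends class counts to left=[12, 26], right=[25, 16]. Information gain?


Parent = [37, 42], H_parent = 0.9971
H_left = 0.8997 (n=38), H_right = 0.965 (n=41)
H_children = (38/79)·0.8997 + (41/79)·0.965 = 0.9336
IG = 0.9971 - 0.9336 = 0.0635

0.0635


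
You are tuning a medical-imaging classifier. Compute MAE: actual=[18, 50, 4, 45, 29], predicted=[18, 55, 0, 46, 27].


Absolute errors: |18-18|=0, |50-55|=5, |4-0|=4, |45-46|=1, |29-27|=2
Sum = 12
MAE = 12/5 = 12/5

12/5


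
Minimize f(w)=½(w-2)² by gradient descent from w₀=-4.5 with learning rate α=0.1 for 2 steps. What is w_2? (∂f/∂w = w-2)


step 1: grad = -4.5-2 = -6.5; w = -4.5 - 0.1·(-6.5) = -3.85
step 2: grad = -3.85-2 = -5.85; w = -3.85 - 0.1·(-5.85) = -3.265

-3.265


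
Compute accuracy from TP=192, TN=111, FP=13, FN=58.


Accuracy = (TP+TN)/(TP+TN+FP+FN)
= (192+111)/(374)
= 303/374 = 81.02%

81.02%


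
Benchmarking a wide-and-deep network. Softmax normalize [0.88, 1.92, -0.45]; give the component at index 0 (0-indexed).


Exponentials: e^0.88=2.4109, e^1.92=6.821, e^-0.45=0.6376
Sum = 9.8695
Softmax = [0.2443, 0.6911, 0.0646]
p[0] = 2.4109/9.8695 = 0.2443

0.2443


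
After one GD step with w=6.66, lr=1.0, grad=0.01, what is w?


w_new = w - α·∇
= 6.66 - 1.0·0.01
= 6.66 - 0.01
= 6.65

6.65


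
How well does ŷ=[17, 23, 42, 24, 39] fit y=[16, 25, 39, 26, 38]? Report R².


ȳ = 28.8
SS_res = Σ(y-ŷ)² = 19
SS_tot = Σ(y-ȳ)² = 374.8
R² = 1 - SS_res/SS_tot = 1 - 0.0507 = 0.9493

0.9493


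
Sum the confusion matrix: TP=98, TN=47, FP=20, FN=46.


Total = TP + TN + FP + FN
= 98 + 47 + 20 + 46
= 211
(Predicted positive: 118, predicted negative: 93)

211


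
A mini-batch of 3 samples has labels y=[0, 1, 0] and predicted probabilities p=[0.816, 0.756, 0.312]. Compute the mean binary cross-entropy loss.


L[0] = -ln(1-0.816) = -ln(0.184) = 1.6928
L[1] = -ln(0.756) = 0.2797
L[2] = -ln(1-0.312) = -ln(0.688) = 0.374
mean = (1.6928 + 0.2797 + 0.374)/3 = 0.7822

0.7822


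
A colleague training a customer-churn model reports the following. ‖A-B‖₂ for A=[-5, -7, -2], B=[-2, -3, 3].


d = √((-5+ 2)² + (-7+ 3)² + (-2-3)²)
  = √(9 + 16 + 25)
  = √50 = 7.0711

7.0711


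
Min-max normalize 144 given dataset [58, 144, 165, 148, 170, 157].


min=58, max=170
(144-58)/(170-58) = 86/112 = 0.7679

0.7679


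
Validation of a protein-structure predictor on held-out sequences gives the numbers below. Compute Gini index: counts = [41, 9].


Probabilities: [41/50, 9/50] ≈ [0.82, 0.18]
Σpᵢ² = (1681 + 81)/50² = 1762/2500
Gini = 1 - Σpᵢ² = 1 - 1762/2500 = 0.2952

0.2952


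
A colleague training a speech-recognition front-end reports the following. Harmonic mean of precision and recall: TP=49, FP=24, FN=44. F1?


Precision = 49/73 = 0.6712
Recall = 49/93 = 0.5269
F1 = 2·P·R/(P+R) = 2·TP/(2·TP+FP+FN) = 98/(98+24+44) = 98/166 = 0.5904

0.5904


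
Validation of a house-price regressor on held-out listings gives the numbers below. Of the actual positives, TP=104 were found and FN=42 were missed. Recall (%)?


Recall = TP/(TP+FN)
= 104/(104+42)
= 104/146 = 71.23%

71.23%


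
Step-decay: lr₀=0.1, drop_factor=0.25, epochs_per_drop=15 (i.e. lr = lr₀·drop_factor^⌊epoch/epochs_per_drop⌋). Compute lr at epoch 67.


n_drops = ⌊67/15⌋ = 4
lr = 0.1·0.25^4 = 0.1·0.00390625 = 0.000390625

0.000390625


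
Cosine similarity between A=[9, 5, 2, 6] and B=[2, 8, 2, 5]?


A·B = 9·2 + 5·8 + 2·2 + 6·5 = 92
‖A‖ = √146 = 12.083, ‖B‖ = √97 = 9.8489
cos = 92/(√146·√97) = 92/√14162 = 0.7731

0.7731


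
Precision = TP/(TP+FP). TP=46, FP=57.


Precision = TP/(TP+FP)
= 46/(46+57)
= 46/103 = 44.66%

44.66%


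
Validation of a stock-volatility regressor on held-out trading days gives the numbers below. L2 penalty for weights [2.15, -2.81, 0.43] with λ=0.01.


‖w‖₂² = (2.15)² + (-2.81)² + (0.43)²
     = 4.6225 + 7.8961 + 0.1849
     = 12.7035
λ·‖w‖₂² = 0.01·12.7035 = 0.127035

0.127035


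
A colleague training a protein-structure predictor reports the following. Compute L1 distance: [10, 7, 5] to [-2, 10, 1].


d = |10+ 2| + |7-10| + |5-1|
  = 12 + 3 + 4
  = 19

19


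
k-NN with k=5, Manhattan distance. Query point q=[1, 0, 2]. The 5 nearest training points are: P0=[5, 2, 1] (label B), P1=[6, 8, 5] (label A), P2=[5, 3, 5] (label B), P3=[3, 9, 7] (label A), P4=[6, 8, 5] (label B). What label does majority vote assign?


d(q,P0) = 7  (label B)
d(q,P1) = 16  (label A)
d(q,P2) = 10  (label B)
d(q,P3) = 16  (label A)
d(q,P4) = 16  (label B)
Votes: A=2, B=3
Majority → B

B


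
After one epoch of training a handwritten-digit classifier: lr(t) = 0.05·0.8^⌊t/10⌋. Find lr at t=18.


n_drops = ⌊18/10⌋ = 1
lr = 0.05·0.8^1 = 0.05·0.8 = 0.04

0.04


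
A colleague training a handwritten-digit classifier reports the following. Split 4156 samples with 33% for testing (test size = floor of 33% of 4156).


Test = ⌊4156·33/100⌋ = 1371
Train = 4156 - 1371 = 2785

Train: 2785, Test: 1371


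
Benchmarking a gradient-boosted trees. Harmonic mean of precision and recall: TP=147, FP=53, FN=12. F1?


Precision = 147/200 = 0.735
Recall = 147/159 = 0.9245
F1 = 2·P·R/(P+R) = 2·TP/(2·TP+FP+FN) = 294/(294+53+12) = 294/359 = 0.8189

0.8189


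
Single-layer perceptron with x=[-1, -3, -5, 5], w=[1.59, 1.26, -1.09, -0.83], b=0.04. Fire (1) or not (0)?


z = (-1)·(1.59) + (-3)·(1.26) + (-5)·(-1.09) + (5)·(-0.83) + 0.04
  = -4.03
step(z) = 0 (z<0)

0


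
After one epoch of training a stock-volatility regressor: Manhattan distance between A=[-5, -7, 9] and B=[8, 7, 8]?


d = |-5-8| + |-7-7| + |9-8|
  = 13 + 14 + 1
  = 28

28


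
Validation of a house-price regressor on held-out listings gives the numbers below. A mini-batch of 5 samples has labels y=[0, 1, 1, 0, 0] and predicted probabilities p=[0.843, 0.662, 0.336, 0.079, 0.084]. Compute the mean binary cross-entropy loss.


L[0] = -ln(1-0.843) = -ln(0.157) = 1.8515
L[1] = -ln(0.662) = 0.4125
L[2] = -ln(0.336) = 1.0906
L[3] = -ln(1-0.079) = -ln(0.921) = 0.0823
L[4] = -ln(1-0.084) = -ln(0.916) = 0.0877
mean = (1.8515 + 0.4125 + 1.0906 + 0.0823 + 0.0877)/5 = 0.7049

0.7049


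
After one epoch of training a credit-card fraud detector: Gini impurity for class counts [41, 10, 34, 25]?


Probabilities: [41/110, 10/110, 34/110, 25/110] ≈ [0.3727, 0.0909, 0.3091, 0.2273]
Σpᵢ² = (1681 + 100 + 1156 + 625)/110² = 3562/12100
Gini = 1 - Σpᵢ² = 1 - 3562/12100 = 0.7056

0.7056


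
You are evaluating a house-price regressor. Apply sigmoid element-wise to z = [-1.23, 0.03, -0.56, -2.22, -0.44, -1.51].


σ(-1.23) = 1/(1+e^1.23) = 0.2262
σ(0.03) = 1/(1+e^-0.03) = 0.5075
σ(-0.56) = 1/(1+e^0.56) = 0.3635
σ(-2.22) = 1/(1+e^2.22) = 0.098
σ(-0.44) = 1/(1+e^0.44) = 0.3917
σ(-1.51) = 1/(1+e^1.51) = 0.1809
result = [0.2262, 0.5075, 0.3635, 0.098, 0.3917, 0.1809]

[0.2262, 0.5075, 0.3635, 0.098, 0.3917, 0.1809]


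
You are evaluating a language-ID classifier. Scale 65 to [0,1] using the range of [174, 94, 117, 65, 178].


min=65, max=178
(65-65)/(178-65) = 0/113 = 0.0

0.0


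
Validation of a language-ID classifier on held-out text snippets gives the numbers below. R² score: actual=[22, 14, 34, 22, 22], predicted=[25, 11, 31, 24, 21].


ȳ = 22.8
SS_res = Σ(y-ŷ)² = 32
SS_tot = Σ(y-ȳ)² = 204.8
R² = 1 - SS_res/SS_tot = 1 - 0.1562 = 0.8438

0.8438


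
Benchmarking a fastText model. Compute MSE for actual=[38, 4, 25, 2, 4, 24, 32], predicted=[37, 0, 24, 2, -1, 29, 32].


Squared errors: (38-37)²=1, (4-0)²=16, (25-24)²=1, (2-2)²=0, (4+ 1)²=25, (24-29)²=25, (32-32)²=0
Sum = 68
MSE = 68/7 = 68/7

68/7


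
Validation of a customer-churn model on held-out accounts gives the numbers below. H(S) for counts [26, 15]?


Probabilities: [26/41, 15/41] ≈ [0.6341, 0.3659]
H = -((26/41)·log₂(26/41) + (15/41)·log₂(15/41))
  = 0.9474 bits

0.9474 bits


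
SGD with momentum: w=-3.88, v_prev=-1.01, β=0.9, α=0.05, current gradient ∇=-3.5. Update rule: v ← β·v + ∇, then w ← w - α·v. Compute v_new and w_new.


v_new = 0.9·-1.01 - 3.5 = -0.909 - 3.5 = -4.409
w_new = -3.88 - 0.05·-4.409 = -3.88 + 0.22045 = -3.65955

v_new=-4.409, w_new=-3.65955


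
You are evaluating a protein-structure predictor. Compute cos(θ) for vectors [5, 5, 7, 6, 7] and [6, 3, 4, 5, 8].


A·B = 5·6 + 5·3 + 7·4 + 6·5 + 7·8 = 159
‖A‖ = √184 = 13.5647, ‖B‖ = √150 = 12.2474
cos = 159/(√184·√150) = 159/√27600 = 0.9571

0.9571


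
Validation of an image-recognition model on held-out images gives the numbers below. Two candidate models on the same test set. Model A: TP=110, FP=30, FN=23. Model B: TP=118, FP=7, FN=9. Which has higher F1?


Model A: P=110/140=0.7857, R=110/133=0.8271, F1=2PR/(P+R)=2TP/(2TP+FP+FN)=220/273=0.8059
Model B: P=118/125=0.944, R=118/127=0.9291, F1=2PR/(P+R)=2TP/(2TP+FP+FN)=236/252=0.9365
0.8059 < 0.9365 → Model B

Model B


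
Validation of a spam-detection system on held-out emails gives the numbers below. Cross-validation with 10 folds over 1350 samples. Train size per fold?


Fold size = 1350/10 = 135
Training per fold = 1350 - 135 = 1215

1215


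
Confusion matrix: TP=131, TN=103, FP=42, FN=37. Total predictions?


Total = TP + TN + FP + FN
= 131 + 103 + 42 + 37
= 313
(Predicted positive: 173, predicted negative: 140)

313


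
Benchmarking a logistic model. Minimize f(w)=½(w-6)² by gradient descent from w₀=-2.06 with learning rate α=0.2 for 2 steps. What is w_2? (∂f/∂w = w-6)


step 1: grad = -2.06-6 = -8.06; w = -2.06 - 0.2·(-8.06) = -0.448
step 2: grad = -0.448-6 = -6.448; w = -0.448 - 0.2·(-6.448) = 0.8416

0.8416


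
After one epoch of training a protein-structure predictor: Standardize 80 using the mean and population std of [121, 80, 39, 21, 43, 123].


μ = 71.1667, σ = 39.9851
z = (80 - 71.1667)/39.9851 = 0.2209

0.2209


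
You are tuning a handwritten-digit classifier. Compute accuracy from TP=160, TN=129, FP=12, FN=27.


Accuracy = (TP+TN)/(TP+TN+FP+FN)
= (160+129)/(328)
= 289/328 = 88.11%

88.11%


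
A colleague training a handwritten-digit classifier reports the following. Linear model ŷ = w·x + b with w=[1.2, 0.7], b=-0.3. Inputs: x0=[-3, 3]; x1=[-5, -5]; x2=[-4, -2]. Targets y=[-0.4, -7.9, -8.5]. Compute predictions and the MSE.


ŷ0 = (1.2)·(-3) + (0.7)·(3) - 0.3 = -1.8
ŷ1 = (1.2)·(-5) + (0.7)·(-5) - 0.3 = -9.8
ŷ2 = (1.2)·(-4) + (0.7)·(-2) - 0.3 = -6.5
errors² = [1.96, 3.61, 4.0]
MSE = 9.5700/3 = 3.19

3.19


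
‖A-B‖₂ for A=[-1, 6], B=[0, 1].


d = √((-1-0)² + (6-1)²)
  = √(1 + 25)
  = √26 = 5.099

5.099


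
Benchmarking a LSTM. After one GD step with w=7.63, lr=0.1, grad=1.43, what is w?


w_new = w - α·∇
= 7.63 - 0.1·1.43
= 7.63 - 0.143
= 7.487

7.487


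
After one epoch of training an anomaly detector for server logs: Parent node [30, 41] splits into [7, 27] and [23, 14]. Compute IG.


Parent = [30, 41], H_parent = 0.9826
H_left = 0.7335 (n=34), H_right = 0.9569 (n=37)
H_children = (34/71)·0.7335 + (37/71)·0.9569 = 0.8499
IG = 0.9826 - 0.8499 = 0.1327

0.1327


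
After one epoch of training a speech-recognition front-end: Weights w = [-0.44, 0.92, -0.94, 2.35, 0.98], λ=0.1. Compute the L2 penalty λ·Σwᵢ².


‖w‖₂² = (-0.44)² + (0.92)² + (-0.94)² + (2.35)² + (0.98)²
     = 0.1936 + 0.8464 + 0.8836 + 5.5225 + 0.9604
     = 8.4065
λ·‖w‖₂² = 0.1·8.4065 = 0.84065

0.84065


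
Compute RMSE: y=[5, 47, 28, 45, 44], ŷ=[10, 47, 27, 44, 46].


MSE = 31/5 = 6.2
RMSE = √(31/5) = 2.49

2.49


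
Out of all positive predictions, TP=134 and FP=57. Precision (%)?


Precision = TP/(TP+FP)
= 134/(134+57)
= 134/191 = 70.16%

70.16%


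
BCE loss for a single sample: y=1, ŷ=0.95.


BCE = -[y·ln(p) + (1-y)·ln(1-p)]
= -1·ln(0.95) - 0
= -ln(0.95) = 0.0513

0.0513


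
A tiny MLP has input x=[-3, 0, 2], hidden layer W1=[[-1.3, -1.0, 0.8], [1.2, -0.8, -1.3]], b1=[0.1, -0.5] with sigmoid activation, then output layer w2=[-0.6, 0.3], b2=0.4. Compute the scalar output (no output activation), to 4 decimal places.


z1[0] = (-1.3)·(-3) + (-1.0)·(0) + (0.8)·(2) + 0.1 = 5.6
z1[1] = (1.2)·(-3) + (-0.8)·(0) + (-1.3)·(2) - 0.5 = -6.7
h = sigmoid(z1) = [0.9963, 0.0012]
output = (-0.6)·(0.9963) + (0.3)·(0.0012) + 0.4 = -0.1974

-0.1974


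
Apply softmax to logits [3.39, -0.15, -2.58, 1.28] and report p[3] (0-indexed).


Exponentials: e^3.39=29.666, e^-0.15=0.8607, e^-2.58=0.0758, e^1.28=3.5966
Sum = 34.1991
Softmax = [0.8674, 0.0252, 0.0022, 0.1052]
p[3] = 3.5966/34.1991 = 0.1052

0.1052


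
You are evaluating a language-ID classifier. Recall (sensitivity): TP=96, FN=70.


Recall = TP/(TP+FN)
= 96/(96+70)
= 96/166 = 57.83%

57.83%


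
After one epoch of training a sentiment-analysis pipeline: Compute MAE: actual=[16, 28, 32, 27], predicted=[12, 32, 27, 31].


Absolute errors: |16-12|=4, |28-32|=4, |32-27|=5, |27-31|=4
Sum = 17
MAE = 17/4 = 17/4

17/4


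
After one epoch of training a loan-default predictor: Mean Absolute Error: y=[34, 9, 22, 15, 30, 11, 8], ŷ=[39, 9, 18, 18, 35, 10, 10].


Absolute errors: |34-39|=5, |9-9|=0, |22-18|=4, |15-18|=3, |30-35|=5, |11-10|=1, |8-10|=2
Sum = 20
MAE = 20/7 = 20/7

20/7


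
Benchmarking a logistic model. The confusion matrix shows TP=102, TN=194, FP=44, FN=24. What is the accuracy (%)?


Accuracy = (TP+TN)/(TP+TN+FP+FN)
= (102+194)/(364)
= 296/364 = 81.32%

81.32%


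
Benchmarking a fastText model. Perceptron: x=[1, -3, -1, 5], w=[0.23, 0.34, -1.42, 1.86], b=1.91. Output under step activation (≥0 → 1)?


z = (1)·(0.23) + (-3)·(0.34) + (-1)·(-1.42) + (5)·(1.86) + 1.91
  = 11.84
step(z) = 1 (z≥0)

1


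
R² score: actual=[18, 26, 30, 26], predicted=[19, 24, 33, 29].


ȳ = 25
SS_res = Σ(y-ŷ)² = 23
SS_tot = Σ(y-ȳ)² = 76
R² = 1 - SS_res/SS_tot = 1 - 0.3026 = 0.6974

0.6974


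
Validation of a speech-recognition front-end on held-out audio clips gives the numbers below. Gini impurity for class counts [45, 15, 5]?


Probabilities: [45/65, 15/65, 5/65] ≈ [0.6923, 0.2308, 0.0769]
Σpᵢ² = (2025 + 225 + 25)/65² = 2275/4225
Gini = 1 - Σpᵢ² = 1 - 2275/4225 = 0.4615

0.4615


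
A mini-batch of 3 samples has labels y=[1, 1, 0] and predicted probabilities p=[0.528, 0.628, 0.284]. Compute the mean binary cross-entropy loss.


L[0] = -ln(0.528) = 0.6387
L[1] = -ln(0.628) = 0.4652
L[2] = -ln(1-0.284) = -ln(0.716) = 0.3341
mean = (0.6387 + 0.4652 + 0.3341)/3 = 0.4793

0.4793


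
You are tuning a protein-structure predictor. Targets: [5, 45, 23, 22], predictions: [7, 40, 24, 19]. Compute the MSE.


Squared errors: (5-7)²=4, (45-40)²=25, (23-24)²=1, (22-19)²=9
Sum = 39
MSE = 39/4 = 39/4

39/4


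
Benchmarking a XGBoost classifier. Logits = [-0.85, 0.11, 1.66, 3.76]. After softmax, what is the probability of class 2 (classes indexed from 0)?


Exponentials: e^-0.85=0.4274, e^0.11=1.1163, e^1.66=5.2593, e^3.76=42.9484
Sum = 49.7514
Softmax = [0.0086, 0.0224, 0.1057, 0.8633]
p[2] = 5.2593/49.7514 = 0.1057

0.1057


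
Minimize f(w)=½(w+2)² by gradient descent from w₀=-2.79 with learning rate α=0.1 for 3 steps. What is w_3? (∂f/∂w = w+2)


step 1: grad = -2.79+2 = -0.79; w = -2.79 - 0.1·(-0.79) = -2.711
step 2: grad = -2.711+2 = -0.711; w = -2.711 - 0.1·(-0.711) = -2.6399
step 3: grad = -2.6399+2 = -0.6399; w = -2.6399 - 0.1·(-0.6399) = -2.57591

-2.57591


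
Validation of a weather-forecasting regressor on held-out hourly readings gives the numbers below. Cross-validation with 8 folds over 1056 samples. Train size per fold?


Fold size = 1056/8 = 132
Training per fold = 1056 - 132 = 924

924


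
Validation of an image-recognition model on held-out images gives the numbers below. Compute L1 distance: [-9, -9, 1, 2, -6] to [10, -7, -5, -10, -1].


d = |-9-10| + |-9+ 7| + |1+ 5| + |2+ 10| + |-6+ 1|
  = 19 + 2 + 6 + 12 + 5
  = 44

44


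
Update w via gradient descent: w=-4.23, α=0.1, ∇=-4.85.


w_new = w - α·∇
= -4.23 - 0.1·-4.85
= -4.23 + 0.485
= -3.745

-3.745


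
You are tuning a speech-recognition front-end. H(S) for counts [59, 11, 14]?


Probabilities: [59/84, 11/84, 14/84] ≈ [0.7024, 0.131, 0.1667]
H = -((59/84)·log₂(59/84) + (11/84)·log₂(11/84) + (14/84)·log₂(14/84))
  = 1.1729 bits

1.1729 bits


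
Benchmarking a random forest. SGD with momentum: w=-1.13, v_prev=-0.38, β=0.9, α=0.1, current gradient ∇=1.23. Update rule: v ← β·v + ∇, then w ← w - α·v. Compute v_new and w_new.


v_new = 0.9·-0.38 + 1.23 = -0.342 + 1.23 = 0.888
w_new = -1.13 - 0.1·0.888 = -1.13 - 0.0888 = -1.2188

v_new=0.888, w_new=-1.2188


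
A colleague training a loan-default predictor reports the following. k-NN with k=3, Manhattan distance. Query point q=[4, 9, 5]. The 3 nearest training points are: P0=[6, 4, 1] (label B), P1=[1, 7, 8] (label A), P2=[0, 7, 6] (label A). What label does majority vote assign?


d(q,P0) = 11  (label B)
d(q,P1) = 8  (label A)
d(q,P2) = 7  (label A)
Votes: A=2, B=1
Majority → A

A


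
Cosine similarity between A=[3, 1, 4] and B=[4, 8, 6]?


A·B = 3·4 + 1·8 + 4·6 = 44
‖A‖ = √26 = 5.099, ‖B‖ = √116 = 10.7703
cos = 44/(√26·√116) = 44/√3016 = 0.8012

0.8012


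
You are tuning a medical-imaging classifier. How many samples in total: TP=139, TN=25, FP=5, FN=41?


Total = TP + TN + FP + FN
= 139 + 25 + 5 + 41
= 210
(Predicted positive: 144, predicted negative: 66)

210


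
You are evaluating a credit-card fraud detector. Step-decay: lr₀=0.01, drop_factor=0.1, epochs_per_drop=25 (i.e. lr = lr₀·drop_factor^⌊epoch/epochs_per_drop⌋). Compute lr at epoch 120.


n_drops = ⌊120/25⌋ = 4
lr = 0.01·0.1^4 = 0.01·0.0001 = 0.000001

0.000001


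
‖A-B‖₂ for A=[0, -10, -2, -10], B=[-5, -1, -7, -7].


d = √((0+ 5)² + (-10+ 1)² + (-2+ 7)² + (-10+ 7)²)
  = √(25 + 81 + 25 + 9)
  = √140 = 11.8322

11.8322


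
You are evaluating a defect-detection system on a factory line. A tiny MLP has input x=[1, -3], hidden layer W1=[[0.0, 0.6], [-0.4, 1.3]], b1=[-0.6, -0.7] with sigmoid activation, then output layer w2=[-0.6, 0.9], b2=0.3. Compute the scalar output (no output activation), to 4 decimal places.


z1[0] = (0.0)·(1) + (0.6)·(-3) - 0.6 = -2.4
z1[1] = (-0.4)·(1) + (1.3)·(-3) - 0.7 = -5.0
h = sigmoid(z1) = [0.0832, 0.0067]
output = (-0.6)·(0.0832) + (0.9)·(0.0067) + 0.3 = 0.2561

0.2561
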